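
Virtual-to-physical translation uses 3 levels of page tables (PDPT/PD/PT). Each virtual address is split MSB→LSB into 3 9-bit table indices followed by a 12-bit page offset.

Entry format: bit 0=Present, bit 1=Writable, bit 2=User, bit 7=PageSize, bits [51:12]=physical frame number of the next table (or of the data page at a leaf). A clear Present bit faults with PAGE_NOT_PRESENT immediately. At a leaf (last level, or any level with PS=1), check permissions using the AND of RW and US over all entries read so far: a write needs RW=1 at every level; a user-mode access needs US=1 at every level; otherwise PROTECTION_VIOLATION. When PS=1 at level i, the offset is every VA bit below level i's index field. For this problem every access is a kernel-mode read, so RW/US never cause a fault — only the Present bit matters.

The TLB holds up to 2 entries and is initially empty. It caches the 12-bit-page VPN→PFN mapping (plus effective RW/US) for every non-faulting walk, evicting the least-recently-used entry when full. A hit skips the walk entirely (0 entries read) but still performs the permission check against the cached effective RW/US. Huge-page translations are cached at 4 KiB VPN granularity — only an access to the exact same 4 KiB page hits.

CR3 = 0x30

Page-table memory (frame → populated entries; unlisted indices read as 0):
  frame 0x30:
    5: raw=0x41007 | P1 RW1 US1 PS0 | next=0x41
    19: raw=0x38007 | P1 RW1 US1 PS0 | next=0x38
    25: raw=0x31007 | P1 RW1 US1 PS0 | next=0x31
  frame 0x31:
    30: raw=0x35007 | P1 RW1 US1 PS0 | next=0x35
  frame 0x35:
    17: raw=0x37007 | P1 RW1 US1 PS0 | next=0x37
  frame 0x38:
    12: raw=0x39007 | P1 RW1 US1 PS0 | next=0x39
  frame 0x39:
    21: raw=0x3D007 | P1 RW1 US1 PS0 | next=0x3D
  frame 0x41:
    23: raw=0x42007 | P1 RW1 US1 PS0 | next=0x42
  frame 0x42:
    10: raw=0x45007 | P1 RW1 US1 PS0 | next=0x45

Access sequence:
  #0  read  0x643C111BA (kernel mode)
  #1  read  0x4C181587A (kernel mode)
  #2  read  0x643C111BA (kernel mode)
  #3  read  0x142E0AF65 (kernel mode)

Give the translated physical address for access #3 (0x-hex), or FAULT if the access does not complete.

Trace:
#0 VA=0x643C111BA (r,kernel):
  [0] read 0x30 idx=25: raw=0x31007 flags P=1 W=1 U=1 S=0
  [1] read 0x31 idx=30: raw=0x35007 flags P=1 W=1 U=1 S=0
  [2] read 0x35 idx=17: raw=0x37007 flags P=1 W=1 U=1 S=0
  → PA=0x371BA  (3 entries read)
#1 VA=0x4C181587A (r,kernel):
  [0] read 0x30 idx=19: raw=0x38007 flags P=1 W=1 U=1 S=0
  [1] read 0x38 idx=12: raw=0x39007 flags P=1 W=1 U=1 S=0
  [2] read 0x39 idx=21: raw=0x3D007 flags P=1 W=1 U=1 S=0
  → PA=0x3D87A  (3 entries read)
#2 VA=0x643C111BA (r,kernel):
  TLB hit vpn=0x643C11 → PA=0x371BA
#3 VA=0x142E0AF65 (r,kernel):
  [0] read 0x30 idx=5: raw=0x41007 flags P=1 W=1 U=1 S=0
  [1] read 0x41 idx=23: raw=0x42007 flags P=1 W=1 U=1 S=0
  [2] read 0x42 idx=10: raw=0x45007 flags P=1 W=1 U=1 S=0
  → PA=0x45F65  (3 entries read)

Access #3 PA: 0x45F65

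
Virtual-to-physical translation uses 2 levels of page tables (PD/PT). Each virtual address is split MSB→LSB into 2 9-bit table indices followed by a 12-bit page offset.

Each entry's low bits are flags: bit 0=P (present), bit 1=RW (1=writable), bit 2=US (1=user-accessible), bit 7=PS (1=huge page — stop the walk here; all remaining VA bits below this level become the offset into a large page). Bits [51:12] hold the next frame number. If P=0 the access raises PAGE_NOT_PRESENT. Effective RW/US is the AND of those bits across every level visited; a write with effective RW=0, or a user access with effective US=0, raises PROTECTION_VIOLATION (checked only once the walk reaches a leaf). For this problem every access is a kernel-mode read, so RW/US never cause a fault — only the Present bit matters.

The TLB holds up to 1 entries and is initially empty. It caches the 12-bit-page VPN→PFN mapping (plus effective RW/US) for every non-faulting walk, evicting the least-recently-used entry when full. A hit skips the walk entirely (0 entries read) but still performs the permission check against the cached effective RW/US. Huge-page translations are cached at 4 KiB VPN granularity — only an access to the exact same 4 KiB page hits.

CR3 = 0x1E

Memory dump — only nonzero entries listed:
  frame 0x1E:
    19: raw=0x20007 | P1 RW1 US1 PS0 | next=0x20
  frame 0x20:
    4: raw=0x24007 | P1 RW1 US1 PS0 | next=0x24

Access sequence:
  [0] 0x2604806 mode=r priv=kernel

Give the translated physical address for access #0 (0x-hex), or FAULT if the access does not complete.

Trace:
#0 VA=0x2604806 (r,kernel):
  [0] read 0x1E idx=19: raw=0x20007 flags P=1 W=1 U=1 S=0
  [1] read 0x20 idx=4: raw=0x24007 flags P=1 W=1 U=1 S=0
  ⇒ phys 0x24806  [2 reads]

Access #0 PA: 0x24806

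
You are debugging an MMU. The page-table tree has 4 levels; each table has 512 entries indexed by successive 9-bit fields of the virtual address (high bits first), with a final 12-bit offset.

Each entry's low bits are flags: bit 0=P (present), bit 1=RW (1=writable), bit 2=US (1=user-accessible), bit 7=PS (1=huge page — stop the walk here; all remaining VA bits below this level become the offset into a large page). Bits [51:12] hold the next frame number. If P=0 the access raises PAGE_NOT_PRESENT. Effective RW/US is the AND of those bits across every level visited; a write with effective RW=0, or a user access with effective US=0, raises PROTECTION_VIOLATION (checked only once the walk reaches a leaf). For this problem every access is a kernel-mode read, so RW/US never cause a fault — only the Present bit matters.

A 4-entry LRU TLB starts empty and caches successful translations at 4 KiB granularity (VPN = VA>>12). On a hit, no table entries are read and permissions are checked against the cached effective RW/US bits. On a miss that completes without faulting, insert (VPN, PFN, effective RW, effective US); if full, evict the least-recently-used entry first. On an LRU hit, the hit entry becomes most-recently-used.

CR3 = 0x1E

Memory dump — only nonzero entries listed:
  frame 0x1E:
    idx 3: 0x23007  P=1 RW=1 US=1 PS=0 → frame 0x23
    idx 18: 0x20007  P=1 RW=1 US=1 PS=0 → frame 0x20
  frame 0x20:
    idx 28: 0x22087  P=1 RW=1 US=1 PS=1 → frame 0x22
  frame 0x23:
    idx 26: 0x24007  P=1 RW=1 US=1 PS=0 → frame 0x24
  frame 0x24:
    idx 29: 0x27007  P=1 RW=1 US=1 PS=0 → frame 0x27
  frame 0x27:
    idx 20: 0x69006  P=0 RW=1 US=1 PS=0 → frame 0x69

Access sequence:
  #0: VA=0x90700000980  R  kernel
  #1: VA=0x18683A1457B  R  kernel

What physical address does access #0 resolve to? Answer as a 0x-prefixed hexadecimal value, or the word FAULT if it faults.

Trace:
#0 VA=0x90700000980 (r,kernel):
  lvl0: tbl 0x1E, slot 18 ⇒ 0x20007 (P1/RW1/US1/PS0)
  lvl1: tbl 0x20, slot 28 ⇒ 0x22087 (P1/RW1/US1/PS1)
  ✓ 0x22980 (huge @L1)  — 2 lookups
#1 VA=0x18683A1457B (r,kernel):
  lvl0: tbl 0x1E, slot 3 ⇒ 0x23007 (P1/RW1/US1/PS0)
  lvl1: tbl 0x23, slot 26 ⇒ 0x24007 (P1/RW1/US1/PS0)
  lvl2: tbl 0x24, slot 29 ⇒ 0x27007 (P1/RW1/US1/PS0)
  lvl3: tbl 0x27, slot 20 ⇒ 0x69006 (P0/RW1/US1/PS0)
  ⇒ fault: PAGE_NOT_PRESENT  — 4 lookups

Access #0 PA: 0x22980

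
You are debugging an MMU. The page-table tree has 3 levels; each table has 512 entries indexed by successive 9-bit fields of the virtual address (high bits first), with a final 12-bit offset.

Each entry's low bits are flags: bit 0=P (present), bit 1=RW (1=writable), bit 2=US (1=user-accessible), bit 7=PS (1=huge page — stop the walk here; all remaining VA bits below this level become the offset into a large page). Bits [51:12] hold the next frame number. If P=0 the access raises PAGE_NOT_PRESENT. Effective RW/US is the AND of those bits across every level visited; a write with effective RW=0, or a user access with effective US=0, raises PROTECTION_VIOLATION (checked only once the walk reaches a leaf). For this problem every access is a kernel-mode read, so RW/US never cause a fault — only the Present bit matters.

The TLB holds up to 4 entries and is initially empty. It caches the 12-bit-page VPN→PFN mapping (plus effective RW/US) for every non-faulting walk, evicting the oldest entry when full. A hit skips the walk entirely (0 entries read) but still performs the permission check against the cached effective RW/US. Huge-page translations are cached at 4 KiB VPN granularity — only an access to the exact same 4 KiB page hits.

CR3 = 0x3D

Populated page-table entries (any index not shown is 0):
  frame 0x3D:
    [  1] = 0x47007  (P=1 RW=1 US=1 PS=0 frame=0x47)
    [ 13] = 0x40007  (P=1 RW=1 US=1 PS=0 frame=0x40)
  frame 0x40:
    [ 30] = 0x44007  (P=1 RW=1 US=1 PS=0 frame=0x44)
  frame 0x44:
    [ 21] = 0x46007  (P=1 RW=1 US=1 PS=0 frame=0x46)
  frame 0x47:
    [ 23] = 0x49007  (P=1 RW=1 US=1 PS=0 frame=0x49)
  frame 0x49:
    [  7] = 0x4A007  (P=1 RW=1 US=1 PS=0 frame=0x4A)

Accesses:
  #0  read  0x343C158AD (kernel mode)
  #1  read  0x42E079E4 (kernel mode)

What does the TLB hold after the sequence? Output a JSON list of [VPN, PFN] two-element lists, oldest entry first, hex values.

Walk each access:
#0 VA=0x343C158AD (r,kernel):
  L0: frame=0x3D idx=13 entry=0x40007 [P=1 RW=1 US=1 PS=0]
  L1: frame=0x40 idx=30 entry=0x44007 [P=1 RW=1 US=1 PS=0]
  L2: frame=0x44 idx=21 entry=0x46007 [P=1 RW=1 US=1 PS=0]
  ⇒ phys 0x468AD  [3 reads]
#1 VA=0x42E079E4 (r,kernel):
  L0: frame=0x3D idx=1 entry=0x47007 [P=1 RW=1 US=1 PS=0]
  L1: frame=0x47 idx=23 entry=0x49007 [P=1 RW=1 US=1 PS=0]
  L2: frame=0x49 idx=7 entry=0x4A007 [P=1 RW=1 US=1 PS=0]
  ⇒ phys 0x4A9E4  [3 reads]

TLB: [["0x343C15", "0x46"], ["0x42E07", "0x4A"]]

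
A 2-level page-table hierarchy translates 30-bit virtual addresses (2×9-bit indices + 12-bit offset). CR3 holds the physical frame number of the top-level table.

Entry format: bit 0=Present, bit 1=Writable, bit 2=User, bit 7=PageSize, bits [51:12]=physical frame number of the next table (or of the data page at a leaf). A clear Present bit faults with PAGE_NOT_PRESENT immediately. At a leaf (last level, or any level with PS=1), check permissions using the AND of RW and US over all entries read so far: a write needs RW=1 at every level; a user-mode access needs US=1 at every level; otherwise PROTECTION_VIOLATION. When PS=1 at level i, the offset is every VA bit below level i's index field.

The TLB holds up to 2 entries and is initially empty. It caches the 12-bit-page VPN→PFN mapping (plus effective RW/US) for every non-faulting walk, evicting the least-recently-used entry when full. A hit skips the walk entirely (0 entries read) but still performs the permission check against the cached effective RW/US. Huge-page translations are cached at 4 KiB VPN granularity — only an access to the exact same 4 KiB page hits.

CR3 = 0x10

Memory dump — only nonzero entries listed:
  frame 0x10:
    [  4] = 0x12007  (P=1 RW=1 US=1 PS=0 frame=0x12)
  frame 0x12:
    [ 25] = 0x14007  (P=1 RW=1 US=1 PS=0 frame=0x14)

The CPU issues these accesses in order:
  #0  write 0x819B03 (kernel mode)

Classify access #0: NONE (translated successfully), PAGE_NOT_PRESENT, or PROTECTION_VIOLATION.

Walk each access:
#0 VA=0x819B03 (w,kernel):
  lvl0: tbl 0x10, slot 4 ⇒ 0x12007 (P1/RW1/US1/PS0)
  lvl1: tbl 0x12, slot 25 ⇒ 0x14007 (P1/RW1/US1/PS0)
  ✓ 0x14B03  — 2 lookups

Access #0 fault: NONE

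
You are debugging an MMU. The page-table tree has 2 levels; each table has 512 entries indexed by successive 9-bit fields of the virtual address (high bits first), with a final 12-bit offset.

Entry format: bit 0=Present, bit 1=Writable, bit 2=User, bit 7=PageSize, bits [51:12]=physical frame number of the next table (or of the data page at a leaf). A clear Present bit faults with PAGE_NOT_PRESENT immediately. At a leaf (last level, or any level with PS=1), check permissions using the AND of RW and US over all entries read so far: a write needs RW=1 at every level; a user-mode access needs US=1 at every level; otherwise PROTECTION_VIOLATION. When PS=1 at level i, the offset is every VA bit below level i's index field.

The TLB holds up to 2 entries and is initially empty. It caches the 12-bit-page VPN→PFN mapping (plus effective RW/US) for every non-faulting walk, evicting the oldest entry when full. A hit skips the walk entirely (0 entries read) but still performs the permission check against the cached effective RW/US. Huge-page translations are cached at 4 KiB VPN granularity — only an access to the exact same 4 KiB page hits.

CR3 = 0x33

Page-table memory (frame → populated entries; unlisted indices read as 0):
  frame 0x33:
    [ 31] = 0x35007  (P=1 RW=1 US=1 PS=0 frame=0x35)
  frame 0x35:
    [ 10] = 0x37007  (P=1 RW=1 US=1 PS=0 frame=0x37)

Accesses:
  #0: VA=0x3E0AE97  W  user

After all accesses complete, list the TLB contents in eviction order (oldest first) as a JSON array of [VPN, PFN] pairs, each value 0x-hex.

Walk each access:
#0 VA=0x3E0AE97 (w,user):
  [0] read 0x33 idx=31: raw=0x35007 flags P=1 W=1 U=1 S=0
  [1] read 0x35 idx=10: raw=0x37007 flags P=1 W=1 U=1 S=0
  ✓ 0x37E97  — 2 lookups

TLB: [["0x3E0A", "0x37"]]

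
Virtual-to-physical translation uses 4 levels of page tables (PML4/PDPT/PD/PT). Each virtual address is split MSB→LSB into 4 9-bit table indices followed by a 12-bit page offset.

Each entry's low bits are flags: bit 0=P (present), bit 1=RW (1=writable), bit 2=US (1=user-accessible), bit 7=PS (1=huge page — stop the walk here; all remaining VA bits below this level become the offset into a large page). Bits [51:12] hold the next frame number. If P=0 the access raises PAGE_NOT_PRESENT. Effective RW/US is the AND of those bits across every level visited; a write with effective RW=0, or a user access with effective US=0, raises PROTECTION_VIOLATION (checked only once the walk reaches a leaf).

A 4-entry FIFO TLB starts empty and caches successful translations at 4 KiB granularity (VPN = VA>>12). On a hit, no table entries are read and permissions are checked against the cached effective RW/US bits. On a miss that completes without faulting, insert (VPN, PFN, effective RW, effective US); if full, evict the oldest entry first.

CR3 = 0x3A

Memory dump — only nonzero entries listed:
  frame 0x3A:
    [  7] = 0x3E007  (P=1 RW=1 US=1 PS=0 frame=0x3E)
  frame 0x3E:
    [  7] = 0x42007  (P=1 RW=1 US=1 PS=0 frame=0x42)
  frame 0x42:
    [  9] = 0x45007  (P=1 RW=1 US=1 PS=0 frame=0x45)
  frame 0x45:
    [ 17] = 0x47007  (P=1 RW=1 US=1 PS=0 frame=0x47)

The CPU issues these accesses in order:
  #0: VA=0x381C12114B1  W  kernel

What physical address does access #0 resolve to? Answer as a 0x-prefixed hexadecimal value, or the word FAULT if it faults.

Trace:
#0 VA=0x381C12114B1 (w,kernel):
  lvl0: tbl 0x3A, slot 7 ⇒ 0x3E007 (P1/RW1/US1/PS0)
  lvl1: tbl 0x3E, slot 7 ⇒ 0x42007 (P1/RW1/US1/PS0)
  lvl2: tbl 0x42, slot 9 ⇒ 0x45007 (P1/RW1/US1/PS0)
  lvl3: tbl 0x45, slot 17 ⇒ 0x47007 (P1/RW1/US1/PS0)
  ✓ 0x474B1  — 4 lookups

Access #0 PA: 0x474B1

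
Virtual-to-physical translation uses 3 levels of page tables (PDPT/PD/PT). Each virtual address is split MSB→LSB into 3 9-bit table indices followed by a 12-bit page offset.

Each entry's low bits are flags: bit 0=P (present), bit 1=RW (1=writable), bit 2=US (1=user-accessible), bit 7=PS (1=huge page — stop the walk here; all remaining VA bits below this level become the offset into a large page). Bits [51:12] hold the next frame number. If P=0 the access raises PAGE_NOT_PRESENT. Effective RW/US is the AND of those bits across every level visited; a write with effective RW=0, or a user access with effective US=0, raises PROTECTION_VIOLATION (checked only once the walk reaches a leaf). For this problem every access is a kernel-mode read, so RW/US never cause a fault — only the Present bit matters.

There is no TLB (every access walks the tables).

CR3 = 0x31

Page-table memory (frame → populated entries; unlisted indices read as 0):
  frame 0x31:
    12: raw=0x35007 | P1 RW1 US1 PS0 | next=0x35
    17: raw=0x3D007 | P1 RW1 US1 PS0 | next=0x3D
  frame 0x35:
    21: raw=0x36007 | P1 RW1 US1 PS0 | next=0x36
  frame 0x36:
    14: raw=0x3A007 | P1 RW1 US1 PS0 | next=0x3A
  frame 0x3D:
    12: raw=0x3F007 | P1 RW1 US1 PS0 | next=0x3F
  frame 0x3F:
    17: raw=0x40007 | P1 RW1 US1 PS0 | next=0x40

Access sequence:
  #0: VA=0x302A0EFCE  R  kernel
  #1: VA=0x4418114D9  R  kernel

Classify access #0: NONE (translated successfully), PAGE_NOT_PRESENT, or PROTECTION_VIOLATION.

Trace:
#0 VA=0x302A0EFCE (r,kernel):
  L0: frame=0x31 idx=12 entry=0x35007 [P=1 RW=1 US=1 PS=0]
  L1: frame=0x35 idx=21 entry=0x36007 [P=1 RW=1 US=1 PS=0]
  L2: frame=0x36 idx=14 entry=0x3A007 [P=1 RW=1 US=1 PS=0]
  ⇒ phys 0x3AFCE  [3 reads]
#1 VA=0x4418114D9 (r,kernel):
  L0: frame=0x31 idx=17 entry=0x3D007 [P=1 RW=1 US=1 PS=0]
  L1: frame=0x3D idx=12 entry=0x3F007 [P=1 RW=1 US=1 PS=0]
  L2: frame=0x3F idx=17 entry=0x40007 [P=1 RW=1 US=1 PS=0]
  ⇒ phys 0x404D9  [3 reads]

Access #0 fault: NONE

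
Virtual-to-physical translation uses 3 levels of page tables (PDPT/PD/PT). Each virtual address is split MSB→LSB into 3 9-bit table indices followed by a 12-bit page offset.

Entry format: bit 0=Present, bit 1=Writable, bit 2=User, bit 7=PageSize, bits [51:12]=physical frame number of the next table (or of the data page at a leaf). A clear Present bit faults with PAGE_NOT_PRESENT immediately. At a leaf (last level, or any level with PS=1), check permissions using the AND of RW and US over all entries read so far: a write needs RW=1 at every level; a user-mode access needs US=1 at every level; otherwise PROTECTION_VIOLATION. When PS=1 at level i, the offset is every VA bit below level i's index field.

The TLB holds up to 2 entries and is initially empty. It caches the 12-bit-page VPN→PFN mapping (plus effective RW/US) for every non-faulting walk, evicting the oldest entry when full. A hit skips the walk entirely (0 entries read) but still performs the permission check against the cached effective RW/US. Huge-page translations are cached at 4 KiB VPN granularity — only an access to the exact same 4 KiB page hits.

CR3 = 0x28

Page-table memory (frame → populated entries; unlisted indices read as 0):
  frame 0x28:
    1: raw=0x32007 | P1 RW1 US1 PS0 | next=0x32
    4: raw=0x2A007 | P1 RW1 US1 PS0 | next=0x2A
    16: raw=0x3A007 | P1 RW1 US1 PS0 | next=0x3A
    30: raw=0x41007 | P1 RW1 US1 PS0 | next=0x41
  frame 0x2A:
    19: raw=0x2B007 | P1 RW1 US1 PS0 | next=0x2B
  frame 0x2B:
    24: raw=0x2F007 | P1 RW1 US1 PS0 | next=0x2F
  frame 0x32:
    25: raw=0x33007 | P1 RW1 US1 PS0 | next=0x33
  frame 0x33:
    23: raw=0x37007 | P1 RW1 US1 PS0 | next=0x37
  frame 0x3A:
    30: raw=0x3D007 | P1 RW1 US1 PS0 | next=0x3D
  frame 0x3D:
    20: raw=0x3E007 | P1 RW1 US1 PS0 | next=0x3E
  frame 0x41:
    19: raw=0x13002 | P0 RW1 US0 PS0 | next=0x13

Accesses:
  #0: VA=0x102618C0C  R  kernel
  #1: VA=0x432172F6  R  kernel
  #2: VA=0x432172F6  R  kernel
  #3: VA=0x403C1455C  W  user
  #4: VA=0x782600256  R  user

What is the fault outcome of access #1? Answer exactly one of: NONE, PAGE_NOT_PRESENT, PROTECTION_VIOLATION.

Walk each access:
#0 VA=0x102618C0C (r,kernel):
  L0: frame=0x28 idx=4 entry=0x2A007 [P=1 RW=1 US=1 PS=0]
  L1: frame=0x2A idx=19 entry=0x2B007 [P=1 RW=1 US=1 PS=0]
  L2: frame=0x2B idx=24 entry=0x2F007 [P=1 RW=1 US=1 PS=0]
  → PA=0x2FC0C  (3 entries read)
#1 VA=0x432172F6 (r,kernel):
  L0: frame=0x28 idx=1 entry=0x32007 [P=1 RW=1 US=1 PS=0]
  L1: frame=0x32 idx=25 entry=0x33007 [P=1 RW=1 US=1 PS=0]
  L2: frame=0x33 idx=23 entry=0x37007 [P=1 RW=1 US=1 PS=0]
  → PA=0x372F6  (3 entries read)
#2 VA=0x432172F6 (r,kernel):
  TLB hit vpn=0x43217 → PA=0x372F6
#3 VA=0x403C1455C (w,user):
  L0: frame=0x28 idx=16 entry=0x3A007 [P=1 RW=1 US=1 PS=0]
  L1: frame=0x3A idx=30 entry=0x3D007 [P=1 RW=1 US=1 PS=0]
  L2: frame=0x3D idx=20 entry=0x3E007 [P=1 RW=1 US=1 PS=0]
  → PA=0x3E55C  (3 entries read)
#4 VA=0x782600256 (r,user):
  L0: frame=0x28 idx=30 entry=0x41007 [P=1 RW=1 US=1 PS=0]
  L1: frame=0x41 idx=19 entry=0x13002 [P=0 RW=1 US=0 PS=0]
  ⇒ fault: PAGE_NOT_PRESENT  — 2 lookups

Access #1 fault: NONE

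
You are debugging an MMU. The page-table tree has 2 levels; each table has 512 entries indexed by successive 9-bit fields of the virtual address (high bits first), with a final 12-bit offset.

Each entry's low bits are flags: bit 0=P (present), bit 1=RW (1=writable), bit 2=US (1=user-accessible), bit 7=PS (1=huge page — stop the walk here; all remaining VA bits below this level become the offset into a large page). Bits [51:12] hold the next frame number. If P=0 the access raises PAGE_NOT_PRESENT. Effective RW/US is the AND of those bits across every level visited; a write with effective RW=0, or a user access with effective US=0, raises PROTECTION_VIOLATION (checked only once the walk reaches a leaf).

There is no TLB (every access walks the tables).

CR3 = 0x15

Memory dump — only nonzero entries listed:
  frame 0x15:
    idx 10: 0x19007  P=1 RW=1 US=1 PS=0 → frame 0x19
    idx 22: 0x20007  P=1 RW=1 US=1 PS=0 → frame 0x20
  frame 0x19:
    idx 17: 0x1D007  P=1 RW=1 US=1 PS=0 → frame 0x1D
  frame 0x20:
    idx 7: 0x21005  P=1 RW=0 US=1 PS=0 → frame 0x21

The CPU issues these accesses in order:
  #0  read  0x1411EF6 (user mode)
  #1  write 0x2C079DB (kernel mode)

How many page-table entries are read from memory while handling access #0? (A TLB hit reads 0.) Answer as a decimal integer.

Per-access translation:
#0 VA=0x1411EF6 (r,user):
  [0] read 0x15 idx=10: raw=0x19007 flags P=1 W=1 U=1 S=0
  [1] read 0x19 idx=17: raw=0x1D007 flags P=1 W=1 U=1 S=0
  ⇒ phys 0x1DEF6  [2 reads]
#1 VA=0x2C079DB (w,kernel):
  [0] read 0x15 idx=22: raw=0x20007 flags P=1 W=1 U=1 S=0
  [1] read 0x20 idx=7: raw=0x21005 flags P=1 W=0 U=1 S=0
  ⇒ fault: PROTECTION_VIOLATION  — 2 lookups

Entries read for #0: 2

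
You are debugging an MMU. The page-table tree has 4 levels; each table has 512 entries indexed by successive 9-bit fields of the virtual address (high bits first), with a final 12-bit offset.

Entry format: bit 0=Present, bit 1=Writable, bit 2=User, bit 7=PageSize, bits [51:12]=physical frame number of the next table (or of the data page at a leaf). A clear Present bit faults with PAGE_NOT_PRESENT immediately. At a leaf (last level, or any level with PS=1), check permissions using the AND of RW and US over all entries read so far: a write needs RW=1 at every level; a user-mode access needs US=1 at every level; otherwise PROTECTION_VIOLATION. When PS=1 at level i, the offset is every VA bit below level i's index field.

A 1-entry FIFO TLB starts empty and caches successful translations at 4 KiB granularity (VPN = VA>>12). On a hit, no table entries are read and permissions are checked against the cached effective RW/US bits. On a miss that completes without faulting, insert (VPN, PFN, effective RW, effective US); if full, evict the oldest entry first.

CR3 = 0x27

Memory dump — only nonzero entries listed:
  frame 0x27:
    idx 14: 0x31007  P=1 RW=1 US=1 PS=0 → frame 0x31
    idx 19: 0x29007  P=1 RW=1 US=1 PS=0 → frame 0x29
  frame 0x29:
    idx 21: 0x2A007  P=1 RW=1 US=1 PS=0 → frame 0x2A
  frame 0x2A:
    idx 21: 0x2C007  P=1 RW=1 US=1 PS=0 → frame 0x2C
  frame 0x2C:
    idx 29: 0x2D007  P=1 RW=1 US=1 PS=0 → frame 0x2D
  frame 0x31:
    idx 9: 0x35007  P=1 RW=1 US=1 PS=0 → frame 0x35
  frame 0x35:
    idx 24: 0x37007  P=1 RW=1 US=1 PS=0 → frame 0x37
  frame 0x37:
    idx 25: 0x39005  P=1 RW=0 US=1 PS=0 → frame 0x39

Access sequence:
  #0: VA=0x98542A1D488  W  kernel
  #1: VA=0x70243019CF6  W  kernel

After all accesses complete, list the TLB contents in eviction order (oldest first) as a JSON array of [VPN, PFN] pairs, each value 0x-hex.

Walk each access:
#0 VA=0x98542A1D488 (w,kernel):
  L0: frame=0x27 idx=19 entry=0x29007 [P=1 RW=1 US=1 PS=0]
  L1: frame=0x29 idx=21 entry=0x2A007 [P=1 RW=1 US=1 PS=0]
  L2: frame=0x2A idx=21 entry=0x2C007 [P=1 RW=1 US=1 PS=0]
  L3: frame=0x2C idx=29 entry=0x2D007 [P=1 RW=1 US=1 PS=0]
  ⇒ phys 0x2D488  [4 reads]
#1 VA=0x70243019CF6 (w,kernel):
  L0: frame=0x27 idx=14 entry=0x31007 [P=1 RW=1 US=1 PS=0]
  L1: frame=0x31 idx=9 entry=0x35007 [P=1 RW=1 US=1 PS=0]
  L2: frame=0x35 idx=24 entry=0x37007 [P=1 RW=1 US=1 PS=0]
  L3: frame=0x37 idx=25 entry=0x39005 [P=1 RW=0 US=1 PS=0]
  → PROTECTION_VIOLATION  (4 entries read)

TLB: [["0x98542A1D", "0x2D"]]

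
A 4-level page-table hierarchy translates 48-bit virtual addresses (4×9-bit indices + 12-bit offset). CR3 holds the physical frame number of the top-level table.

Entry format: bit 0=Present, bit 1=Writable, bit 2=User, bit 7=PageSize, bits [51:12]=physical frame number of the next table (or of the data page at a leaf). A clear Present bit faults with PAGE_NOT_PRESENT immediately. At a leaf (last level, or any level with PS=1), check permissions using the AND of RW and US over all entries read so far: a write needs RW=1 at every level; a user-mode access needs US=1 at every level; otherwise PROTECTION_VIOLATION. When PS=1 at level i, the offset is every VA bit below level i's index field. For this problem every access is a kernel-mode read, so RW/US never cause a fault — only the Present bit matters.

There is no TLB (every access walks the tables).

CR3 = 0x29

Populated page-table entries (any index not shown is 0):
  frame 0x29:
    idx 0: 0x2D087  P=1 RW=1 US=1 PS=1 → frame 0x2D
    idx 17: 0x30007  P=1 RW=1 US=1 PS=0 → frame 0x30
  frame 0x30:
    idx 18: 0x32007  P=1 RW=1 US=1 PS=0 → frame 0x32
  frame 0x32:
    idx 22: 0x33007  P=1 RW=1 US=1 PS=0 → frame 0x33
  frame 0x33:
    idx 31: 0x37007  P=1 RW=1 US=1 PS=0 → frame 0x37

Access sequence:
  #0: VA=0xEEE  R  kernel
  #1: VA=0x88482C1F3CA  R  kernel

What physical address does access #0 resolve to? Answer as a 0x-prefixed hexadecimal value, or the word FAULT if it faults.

Walk each access:
#0 VA=0xEEE (r,kernel):
  [0] read 0x29 idx=0: raw=0x2D087 flags P=1 W=1 U=1 S=1
  ⇒ phys 0x2DEEE (huge @L0)  [1 reads]
#1 VA=0x88482C1F3CA (r,kernel):
  [0] read 0x29 idx=17: raw=0x30007 flags P=1 W=1 U=1 S=0
  [1] read 0x30 idx=18: raw=0x32007 flags P=1 W=1 U=1 S=0
  [2] read 0x32 idx=22: raw=0x33007 flags P=1 W=1 U=1 S=0
  [3] read 0x33 idx=31: raw=0x37007 flags P=1 W=1 U=1 S=0
  ⇒ phys 0x373CA  [4 reads]

Access #0 PA: 0x2DEEE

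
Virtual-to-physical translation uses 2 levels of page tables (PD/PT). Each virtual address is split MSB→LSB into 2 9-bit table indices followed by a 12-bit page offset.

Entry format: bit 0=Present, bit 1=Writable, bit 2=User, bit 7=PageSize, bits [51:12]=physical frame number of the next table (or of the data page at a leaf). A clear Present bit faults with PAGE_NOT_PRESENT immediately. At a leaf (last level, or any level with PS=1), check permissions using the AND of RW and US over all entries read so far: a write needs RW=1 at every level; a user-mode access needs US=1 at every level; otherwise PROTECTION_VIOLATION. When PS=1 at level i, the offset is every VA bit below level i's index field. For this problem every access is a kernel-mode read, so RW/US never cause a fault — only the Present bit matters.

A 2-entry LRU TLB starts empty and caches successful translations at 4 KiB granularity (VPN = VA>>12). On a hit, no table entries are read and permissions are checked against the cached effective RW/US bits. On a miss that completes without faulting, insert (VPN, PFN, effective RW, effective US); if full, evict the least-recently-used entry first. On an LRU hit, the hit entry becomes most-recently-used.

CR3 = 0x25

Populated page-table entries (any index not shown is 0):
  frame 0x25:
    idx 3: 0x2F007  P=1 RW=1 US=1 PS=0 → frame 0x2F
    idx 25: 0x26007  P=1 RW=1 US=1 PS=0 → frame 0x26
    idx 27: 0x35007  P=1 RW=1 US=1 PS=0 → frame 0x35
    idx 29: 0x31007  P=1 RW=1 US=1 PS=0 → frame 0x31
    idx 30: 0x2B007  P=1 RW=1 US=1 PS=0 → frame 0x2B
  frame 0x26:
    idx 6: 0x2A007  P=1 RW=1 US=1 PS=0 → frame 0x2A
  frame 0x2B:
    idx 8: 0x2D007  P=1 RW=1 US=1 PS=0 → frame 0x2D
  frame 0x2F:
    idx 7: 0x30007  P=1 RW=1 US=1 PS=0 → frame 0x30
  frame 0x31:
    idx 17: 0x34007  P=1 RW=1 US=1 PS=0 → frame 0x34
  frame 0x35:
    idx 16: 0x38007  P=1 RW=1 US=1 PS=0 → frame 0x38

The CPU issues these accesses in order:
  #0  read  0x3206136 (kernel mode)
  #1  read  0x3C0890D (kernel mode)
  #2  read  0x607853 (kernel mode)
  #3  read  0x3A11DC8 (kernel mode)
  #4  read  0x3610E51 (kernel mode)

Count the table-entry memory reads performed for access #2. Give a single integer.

Trace:
#0 VA=0x3206136 (r,kernel):
  L0 @0x25[25] → 0x26007  P=1,RW=1,US=1,PS=0
  L1 @0x26[6] → 0x2A007  P=1,RW=1,US=1,PS=0
  → PA=0x2A136  (2 entries read)
#1 VA=0x3C0890D (r,kernel):
  L0 @0x25[30] → 0x2B007  P=1,RW=1,US=1,PS=0
  L1 @0x2B[8] → 0x2D007  P=1,RW=1,US=1,PS=0
  → PA=0x2D90D  (2 entries read)
#2 VA=0x607853 (r,kernel):
  L0 @0x25[3] → 0x2F007  P=1,RW=1,US=1,PS=0
  L1 @0x2F[7] → 0x30007  P=1,RW=1,US=1,PS=0
  → PA=0x30853  (2 entries read)
#3 VA=0x3A11DC8 (r,kernel):
  L0 @0x25[29] → 0x31007  P=1,RW=1,US=1,PS=0
  L1 @0x31[17] → 0x34007  P=1,RW=1,US=1,PS=0
  → PA=0x34DC8  (2 entries read)
#4 VA=0x3610E51 (r,kernel):
  L0 @0x25[27] → 0x35007  P=1,RW=1,US=1,PS=0
  L1 @0x35[16] → 0x38007  P=1,RW=1,US=1,PS=0
  → PA=0x38E51  (2 entries read)

Entries read for #2: 2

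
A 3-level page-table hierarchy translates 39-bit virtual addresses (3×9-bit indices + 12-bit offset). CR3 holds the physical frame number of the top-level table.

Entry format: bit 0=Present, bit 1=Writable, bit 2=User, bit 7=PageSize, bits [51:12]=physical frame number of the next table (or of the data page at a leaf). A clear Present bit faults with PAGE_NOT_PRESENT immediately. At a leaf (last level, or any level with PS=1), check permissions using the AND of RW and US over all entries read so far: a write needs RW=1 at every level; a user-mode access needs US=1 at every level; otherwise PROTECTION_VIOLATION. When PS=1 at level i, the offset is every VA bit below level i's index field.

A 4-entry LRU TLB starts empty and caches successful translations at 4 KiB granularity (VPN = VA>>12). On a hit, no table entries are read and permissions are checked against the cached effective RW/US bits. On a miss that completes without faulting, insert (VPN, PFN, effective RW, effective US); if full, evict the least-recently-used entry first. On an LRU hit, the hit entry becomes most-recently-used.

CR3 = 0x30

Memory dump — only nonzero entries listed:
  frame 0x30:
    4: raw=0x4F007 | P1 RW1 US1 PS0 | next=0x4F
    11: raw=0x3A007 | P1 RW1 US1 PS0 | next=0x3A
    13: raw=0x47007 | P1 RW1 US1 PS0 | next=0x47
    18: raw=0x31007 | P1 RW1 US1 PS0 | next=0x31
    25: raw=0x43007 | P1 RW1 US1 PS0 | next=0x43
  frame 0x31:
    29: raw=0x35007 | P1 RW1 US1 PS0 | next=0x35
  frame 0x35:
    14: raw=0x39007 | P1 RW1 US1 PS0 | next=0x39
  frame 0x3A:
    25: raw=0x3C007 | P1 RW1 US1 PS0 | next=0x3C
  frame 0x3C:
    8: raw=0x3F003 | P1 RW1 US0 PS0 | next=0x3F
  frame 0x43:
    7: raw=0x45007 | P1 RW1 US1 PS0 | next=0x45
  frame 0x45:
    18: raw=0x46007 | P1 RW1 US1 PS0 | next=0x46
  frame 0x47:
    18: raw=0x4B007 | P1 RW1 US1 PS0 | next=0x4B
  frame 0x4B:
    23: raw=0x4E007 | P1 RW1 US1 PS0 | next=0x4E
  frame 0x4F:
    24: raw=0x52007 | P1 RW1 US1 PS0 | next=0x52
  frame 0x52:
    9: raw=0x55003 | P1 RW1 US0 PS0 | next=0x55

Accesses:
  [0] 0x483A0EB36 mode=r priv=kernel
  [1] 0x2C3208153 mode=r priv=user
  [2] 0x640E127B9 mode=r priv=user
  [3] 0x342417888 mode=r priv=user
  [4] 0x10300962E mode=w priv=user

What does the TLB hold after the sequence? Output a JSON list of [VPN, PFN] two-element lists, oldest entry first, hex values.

Trace:
#0 VA=0x483A0EB36 (r,kernel):
  [0] read 0x30 idx=18: raw=0x31007 flags P=1 W=1 U=1 S=0
  [1] read 0x31 idx=29: raw=0x35007 flags P=1 W=1 U=1 S=0
  [2] read 0x35 idx=14: raw=0x39007 flags P=1 W=1 U=1 S=0
  → PA=0x39B36  (3 entries read)
#1 VA=0x2C3208153 (r,user):
  [0] read 0x30 idx=11: raw=0x3A007 flags P=1 W=1 U=1 S=0
  [1] read 0x3A idx=25: raw=0x3C007 flags P=1 W=1 U=1 S=0
  [2] read 0x3C idx=8: raw=0x3F003 flags P=1 W=1 U=0 S=0
  → PROTECTION_VIOLATION  (3 entries read)
#2 VA=0x640E127B9 (r,user):
  [0] read 0x30 idx=25: raw=0x43007 flags P=1 W=1 U=1 S=0
  [1] read 0x43 idx=7: raw=0x45007 flags P=1 W=1 U=1 S=0
  [2] read 0x45 idx=18: raw=0x46007 flags P=1 W=1 U=1 S=0
  → PA=0x467B9  (3 entries read)
#3 VA=0x342417888 (r,user):
  [0] read 0x30 idx=13: raw=0x47007 flags P=1 W=1 U=1 S=0
  [1] read 0x47 idx=18: raw=0x4B007 flags P=1 W=1 U=1 S=0
  [2] read 0x4B idx=23: raw=0x4E007 flags P=1 W=1 U=1 S=0
  → PA=0x4E888  (3 entries read)
#4 VA=0x10300962E (w,user):
  [0] read 0x30 idx=4: raw=0x4F007 flags P=1 W=1 U=1 S=0
  [1] read 0x4F idx=24: raw=0x52007 flags P=1 W=1 U=1 S=0
  [2] read 0x52 idx=9: raw=0x55003 flags P=1 W=1 U=0 S=0
  → PROTECTION_VIOLATION  (3 entries read)

TLB: [["0x483A0E", "0x39"], ["0x640E12", "0x46"], ["0x342417", "0x4E"]]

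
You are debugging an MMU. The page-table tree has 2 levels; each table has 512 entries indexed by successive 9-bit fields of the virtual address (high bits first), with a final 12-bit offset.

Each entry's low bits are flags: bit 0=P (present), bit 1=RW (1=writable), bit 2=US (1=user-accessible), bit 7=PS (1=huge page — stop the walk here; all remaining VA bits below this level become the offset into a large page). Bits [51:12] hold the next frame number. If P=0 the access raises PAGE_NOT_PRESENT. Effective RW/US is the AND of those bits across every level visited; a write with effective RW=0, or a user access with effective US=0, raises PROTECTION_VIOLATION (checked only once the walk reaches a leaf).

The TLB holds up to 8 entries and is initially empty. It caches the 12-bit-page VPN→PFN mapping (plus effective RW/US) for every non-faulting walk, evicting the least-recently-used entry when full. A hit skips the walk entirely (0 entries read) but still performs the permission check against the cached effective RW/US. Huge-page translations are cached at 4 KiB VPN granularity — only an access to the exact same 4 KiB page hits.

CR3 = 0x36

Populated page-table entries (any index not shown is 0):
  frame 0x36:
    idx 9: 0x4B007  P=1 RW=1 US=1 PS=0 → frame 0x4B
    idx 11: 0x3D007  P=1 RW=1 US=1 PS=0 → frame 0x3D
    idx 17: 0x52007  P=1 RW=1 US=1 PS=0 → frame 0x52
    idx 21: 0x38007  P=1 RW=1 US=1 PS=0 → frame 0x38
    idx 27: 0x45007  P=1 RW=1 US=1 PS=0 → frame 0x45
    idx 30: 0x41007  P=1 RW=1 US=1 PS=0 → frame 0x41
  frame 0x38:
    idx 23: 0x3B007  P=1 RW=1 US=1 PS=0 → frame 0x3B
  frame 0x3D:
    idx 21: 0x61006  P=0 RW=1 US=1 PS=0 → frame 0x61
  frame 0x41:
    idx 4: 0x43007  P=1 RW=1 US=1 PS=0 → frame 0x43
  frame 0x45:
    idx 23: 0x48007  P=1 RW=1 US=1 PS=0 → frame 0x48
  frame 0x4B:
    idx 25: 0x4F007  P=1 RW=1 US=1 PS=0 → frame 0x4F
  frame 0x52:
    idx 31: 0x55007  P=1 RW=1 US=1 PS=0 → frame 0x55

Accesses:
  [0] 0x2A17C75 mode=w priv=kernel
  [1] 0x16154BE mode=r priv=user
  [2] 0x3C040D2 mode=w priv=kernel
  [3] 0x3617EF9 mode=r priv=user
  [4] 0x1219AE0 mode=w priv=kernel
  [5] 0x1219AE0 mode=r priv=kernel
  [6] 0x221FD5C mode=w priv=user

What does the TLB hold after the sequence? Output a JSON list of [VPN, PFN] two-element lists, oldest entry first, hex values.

Trace:
#0 VA=0x2A17C75 (w,kernel):
  lvl0: tbl 0x36, slot 21 ⇒ 0x38007 (P1/RW1/US1/PS0)
  lvl1: tbl 0x38, slot 23 ⇒ 0x3B007 (P1/RW1/US1/PS0)
  → PA=0x3BC75  (2 entries read)
#1 VA=0x16154BE (r,user):
  lvl0: tbl 0x36, slot 11 ⇒ 0x3D007 (P1/RW1/US1/PS0)
  lvl1: tbl 0x3D, slot 21 ⇒ 0x61006 (P0/RW1/US1/PS0)
  → PAGE_NOT_PRESENT  (2 entries read)
#2 VA=0x3C040D2 (w,kernel):
  lvl0: tbl 0x36, slot 30 ⇒ 0x41007 (P1/RW1/US1/PS0)
  lvl1: tbl 0x41, slot 4 ⇒ 0x43007 (P1/RW1/US1/PS0)
  → PA=0x430D2  (2 entries read)
#3 VA=0x3617EF9 (r,user):
  lvl0: tbl 0x36, slot 27 ⇒ 0x45007 (P1/RW1/US1/PS0)
  lvl1: tbl 0x45, slot 23 ⇒ 0x48007 (P1/RW1/US1/PS0)
  → PA=0x48EF9  (2 entries read)
#4 VA=0x1219AE0 (w,kernel):
  lvl0: tbl 0x36, slot 9 ⇒ 0x4B007 (P1/RW1/US1/PS0)
  lvl1: tbl 0x4B, slot 25 ⇒ 0x4F007 (P1/RW1/US1/PS0)
  → PA=0x4FAE0  (2 entries read)
#5 VA=0x1219AE0 (r,kernel):
  TLB hit vpn=0x1219 → PA=0x4FAE0
#6 VA=0x221FD5C (w,user):
  lvl0: tbl 0x36, slot 17 ⇒ 0x52007 (P1/RW1/US1/PS0)
  lvl1: tbl 0x52, slot 31 ⇒ 0x55007 (P1/RW1/US1/PS0)
  → PA=0x55D5C  (2 entries read)

TLB: [["0x2A17", "0x3B"], ["0x3C04", "0x43"], ["0x3617", "0x48"], ["0x1219", "0x4F"], ["0x221F", "0x55"]]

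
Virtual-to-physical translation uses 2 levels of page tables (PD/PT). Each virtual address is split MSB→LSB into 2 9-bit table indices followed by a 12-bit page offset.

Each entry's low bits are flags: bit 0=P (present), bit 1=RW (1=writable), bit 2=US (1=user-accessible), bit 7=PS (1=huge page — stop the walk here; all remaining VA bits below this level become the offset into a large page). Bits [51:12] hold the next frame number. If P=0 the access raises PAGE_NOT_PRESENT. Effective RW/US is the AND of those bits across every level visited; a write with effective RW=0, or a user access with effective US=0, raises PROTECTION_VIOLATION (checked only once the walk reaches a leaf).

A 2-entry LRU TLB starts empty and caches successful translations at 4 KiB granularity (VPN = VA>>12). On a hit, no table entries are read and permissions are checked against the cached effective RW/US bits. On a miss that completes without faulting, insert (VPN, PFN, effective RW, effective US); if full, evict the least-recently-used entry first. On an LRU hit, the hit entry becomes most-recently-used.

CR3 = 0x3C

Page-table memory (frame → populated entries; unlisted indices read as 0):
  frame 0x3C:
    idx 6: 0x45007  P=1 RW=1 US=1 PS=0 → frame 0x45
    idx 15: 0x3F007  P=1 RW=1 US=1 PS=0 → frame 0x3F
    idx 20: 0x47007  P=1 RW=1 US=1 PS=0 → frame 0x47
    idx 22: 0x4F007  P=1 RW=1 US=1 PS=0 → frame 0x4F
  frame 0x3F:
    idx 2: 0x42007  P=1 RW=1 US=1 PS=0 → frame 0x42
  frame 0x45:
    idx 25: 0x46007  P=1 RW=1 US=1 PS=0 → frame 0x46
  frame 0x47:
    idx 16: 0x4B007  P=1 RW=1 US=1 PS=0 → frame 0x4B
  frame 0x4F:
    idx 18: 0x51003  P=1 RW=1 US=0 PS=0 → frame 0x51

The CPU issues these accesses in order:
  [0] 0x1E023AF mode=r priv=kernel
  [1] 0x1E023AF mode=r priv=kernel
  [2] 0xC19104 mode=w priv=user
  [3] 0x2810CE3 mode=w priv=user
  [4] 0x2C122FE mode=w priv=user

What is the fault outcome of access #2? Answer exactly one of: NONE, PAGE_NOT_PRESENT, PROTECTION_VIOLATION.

Walk each access:
#0 VA=0x1E023AF (r,kernel):
  [0] read 0x3C idx=15: raw=0x3F007 flags P=1 W=1 U=1 S=0
  [1] read 0x3F idx=2: raw=0x42007 flags P=1 W=1 U=1 S=0
  ✓ 0x423AF  — 2 lookups
#1 VA=0x1E023AF (r,kernel):
  TLB hit vpn=0x1E02 → PA=0x423AF
#2 VA=0xC19104 (w,user):
  [0] read 0x3C idx=6: raw=0x45007 flags P=1 W=1 U=1 S=0
  [1] read 0x45 idx=25: raw=0x46007 flags P=1 W=1 U=1 S=0
  ✓ 0x46104  — 2 lookups
#3 VA=0x2810CE3 (w,user):
  [0] read 0x3C idx=20: raw=0x47007 flags P=1 W=1 U=1 S=0
  [1] read 0x47 idx=16: raw=0x4B007 flags P=1 W=1 U=1 S=0
  ✓ 0x4BCE3  — 2 lookups
#4 VA=0x2C122FE (w,user):
  [0] read 0x3C idx=22: raw=0x4F007 flags P=1 W=1 U=1 S=0
  [1] read 0x4F idx=18: raw=0x51003 flags P=1 W=1 U=0 S=0
  ⇒ fault: PROTECTION_VIOLATION  — 2 lookups

Access #2 fault: NONE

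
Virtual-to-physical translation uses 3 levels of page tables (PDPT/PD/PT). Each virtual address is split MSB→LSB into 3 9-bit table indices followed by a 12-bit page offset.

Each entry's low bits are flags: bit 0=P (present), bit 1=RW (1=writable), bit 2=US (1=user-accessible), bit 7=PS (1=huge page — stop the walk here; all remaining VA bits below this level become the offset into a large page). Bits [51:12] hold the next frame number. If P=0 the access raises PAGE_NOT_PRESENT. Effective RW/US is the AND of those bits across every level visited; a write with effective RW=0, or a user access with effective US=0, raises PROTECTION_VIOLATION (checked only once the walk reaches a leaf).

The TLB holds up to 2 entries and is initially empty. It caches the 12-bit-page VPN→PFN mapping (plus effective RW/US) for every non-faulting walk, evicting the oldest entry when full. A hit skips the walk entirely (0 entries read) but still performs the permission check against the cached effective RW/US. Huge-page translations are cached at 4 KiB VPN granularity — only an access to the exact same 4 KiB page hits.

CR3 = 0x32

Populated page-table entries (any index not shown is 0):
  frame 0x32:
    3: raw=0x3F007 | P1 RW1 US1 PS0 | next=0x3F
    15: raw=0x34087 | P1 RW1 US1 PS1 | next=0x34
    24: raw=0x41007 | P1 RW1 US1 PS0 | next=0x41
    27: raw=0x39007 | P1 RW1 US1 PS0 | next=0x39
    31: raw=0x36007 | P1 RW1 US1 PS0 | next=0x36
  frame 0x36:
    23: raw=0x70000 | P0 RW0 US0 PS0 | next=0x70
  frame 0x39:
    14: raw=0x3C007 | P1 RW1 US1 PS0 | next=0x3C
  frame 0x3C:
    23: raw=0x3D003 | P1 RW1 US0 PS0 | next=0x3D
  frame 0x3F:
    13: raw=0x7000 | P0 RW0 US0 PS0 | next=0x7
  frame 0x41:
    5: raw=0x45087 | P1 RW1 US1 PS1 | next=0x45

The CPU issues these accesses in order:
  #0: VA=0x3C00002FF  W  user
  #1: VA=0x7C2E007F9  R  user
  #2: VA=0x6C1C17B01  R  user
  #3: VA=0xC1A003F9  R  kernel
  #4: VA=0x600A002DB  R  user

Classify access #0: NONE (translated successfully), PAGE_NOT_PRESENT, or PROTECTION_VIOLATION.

Walk each access:
#0 VA=0x3C00002FF (w,user):
  L0: frame=0x32 idx=15 entry=0x34087 [P=1 RW=1 US=1 PS=1]
  → PA=0x342FF (huge @L0)  (1 entries read)
#1 VA=0x7C2E007F9 (r,user):
  L0: frame=0x32 idx=31 entry=0x36007 [P=1 RW=1 US=1 PS=0]
  L1: frame=0x36 idx=23 entry=0x70000 [P=0 RW=0 US=0 PS=0]
  ✗ PAGE_NOT_PRESENT  [2 reads]
#2 VA=0x6C1C17B01 (r,user):
  L0: frame=0x32 idx=27 entry=0x39007 [P=1 RW=1 US=1 PS=0]
  L1: frame=0x39 idx=14 entry=0x3C007 [P=1 RW=1 US=1 PS=0]
  L2: frame=0x3C idx=23 entry=0x3D003 [P=1 RW=1 US=0 PS=0]
  ✗ PROTECTION_VIOLATION  [3 reads]
#3 VA=0xC1A003F9 (r,kernel):
  L0: frame=0x32 idx=3 entry=0x3F007 [P=1 RW=1 US=1 PS=0]
  L1: frame=0x3F idx=13 entry=0x7000 [P=0 RW=0 US=0 PS=0]
  ✗ PAGE_NOT_PRESENT  [2 reads]
#4 VA=0x600A002DB (r,user):
  L0: frame=0x32 idx=24 entry=0x41007 [P=1 RW=1 US=1 PS=0]
  L1: frame=0x41 idx=5 entry=0x45087 [P=1 RW=1 US=1 PS=1]
  → PA=0x452DB (huge @L1)  (2 entries read)

Access #0 fault: NONE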